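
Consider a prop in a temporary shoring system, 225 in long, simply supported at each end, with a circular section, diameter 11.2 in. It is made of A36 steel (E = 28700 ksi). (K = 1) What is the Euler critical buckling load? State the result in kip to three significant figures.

I = πd⁴/64 = π×11.2⁴/64 = 772.4 in⁴
Effective length L_e = K·L = 1 × 225 = 225.0 in
P_cr = π²EI / L_e² = π² × 28700×10³ × 772.4 / 225.0² = 4.322×10^6 lb

P_cr ≈ 4320 kip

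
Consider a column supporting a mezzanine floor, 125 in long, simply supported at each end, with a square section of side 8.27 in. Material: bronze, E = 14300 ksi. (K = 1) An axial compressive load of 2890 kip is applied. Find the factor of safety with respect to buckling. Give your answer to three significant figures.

I = a⁴/12 = 8.27⁴/12 = 389.8 in⁴
Effective length L_e = K·L = 1 × 125 = 125.0 in
P_cr = π²EI / L_e² = π² × 14300×10³ × 389.8 / 125.0² = 3.521×10^6 lb
Factor of safety n = P_cr / P = 3520.9 / 2890 = 1.22

n ≈ 1.22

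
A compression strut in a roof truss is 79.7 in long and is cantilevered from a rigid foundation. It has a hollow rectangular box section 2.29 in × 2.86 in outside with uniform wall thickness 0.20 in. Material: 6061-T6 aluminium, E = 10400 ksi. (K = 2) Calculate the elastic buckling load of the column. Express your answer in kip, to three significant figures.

P_cr ≈ 5.97 kip

Inner dimensions: h_i = 2.86 − 2×0.20 = 2.460 in, b_i = 2.29 − 2×0.20 = 1.890 in
Weak-axis I_min = (h_o·b_o³ − h_i·b_i³)/12 with b_o = 2.29, b_i = 1.890 in (shorter outer/inner sides).
I_min = (2.86×2.29³ − 2.460×1.890³)/12 = 1.478 in⁴
Effective length L_e = K·L = 2 × 79.7 = 159.4 in
P_cr = π²EI / L_e² = π² × 10400×10³ × 1.478 / 159.4² = 5.971×10^3 lb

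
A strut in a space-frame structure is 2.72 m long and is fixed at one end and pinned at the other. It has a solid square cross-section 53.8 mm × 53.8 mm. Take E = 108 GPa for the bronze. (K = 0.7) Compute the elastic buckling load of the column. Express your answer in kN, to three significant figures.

P_cr ≈ 205 kN

I = a⁴/12 = 53.8⁴/12 = 6.981×10^5 mm⁴
I = 6.981×10^5 mm⁴ = 6.981×10^-7 m⁴
Effective length L_e = K·L = 0.7 × 2.72 = 1.904 m
P_cr = π²EI / L_e² = π² × 108×10⁹ × 6.981×10^-7 / 1.904² = 2.053×10^5 N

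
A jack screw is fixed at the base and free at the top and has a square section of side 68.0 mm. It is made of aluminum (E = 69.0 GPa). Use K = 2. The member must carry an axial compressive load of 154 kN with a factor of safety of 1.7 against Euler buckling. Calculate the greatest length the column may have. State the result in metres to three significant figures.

I = a⁴/12 = 68.0⁴/12 = 1.782×10^6 mm⁴
I = 1.782×10^-6 m⁴
Required critical load P_cr = n·P = 1.7 × 154 = 261.8 kN = 2.618×10^5 N
From P_cr = π²EI/(K·L)²:  L = (1/K)·√(π²EI/P_cr) = (1/2)·√(π²×6.90×10^10×1.782×10^-6/2.618×10^5)
L = 1.08 m

L_max ≈ 1.08 m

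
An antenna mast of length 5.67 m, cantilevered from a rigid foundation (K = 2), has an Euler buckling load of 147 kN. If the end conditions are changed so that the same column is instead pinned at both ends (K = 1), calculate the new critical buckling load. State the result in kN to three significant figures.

P_cr ≈ 588 kN

P_cr ∝ 1/K², so P_cr,new = P_cr,old × (K_old/K_new)² = 147 × (2/1)²
= 147 × 4.000 = 588 kN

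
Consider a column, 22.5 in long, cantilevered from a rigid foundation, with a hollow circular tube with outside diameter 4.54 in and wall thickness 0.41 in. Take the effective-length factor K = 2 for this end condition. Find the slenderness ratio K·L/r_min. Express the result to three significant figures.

Inner diameter d_i = 4.54 − 2×0.41 = 3.720 in
I = π(d_o⁴ − d_i⁴)/64 = π(4.54⁴ − 3.720⁴)/64 = 11.45 in⁴
A = 5.320 in²;  r_min = √(I/A) = √(11.45/5.320) = 1.467 in
L_e = K·L = 2 × 22.5 = 45.00 in
λ = L_e / r_min = 45.000 / 1.467 = 30.7

λ ≈ 30.7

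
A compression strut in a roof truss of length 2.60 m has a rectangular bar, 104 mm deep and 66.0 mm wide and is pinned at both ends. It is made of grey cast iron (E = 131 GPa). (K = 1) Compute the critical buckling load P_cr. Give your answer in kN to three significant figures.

Buckling occurs about the weak axis: I_min = h·b³/12 with b = 66.0 mm (the shorter side).
I_min = 104×66.0³/12 = 2.492×10^6 mm⁴
I = 2.492×10^6 mm⁴ = 2.492×10^-6 m⁴
Effective length L_e = K·L = 1 × 2.60 = 2.600 m
P_cr = π²EI / L_e² = π² × 131×10⁹ × 2.492×10^-6 / 2.600² = 4.765×10^5 N

P_cr ≈ 477 kN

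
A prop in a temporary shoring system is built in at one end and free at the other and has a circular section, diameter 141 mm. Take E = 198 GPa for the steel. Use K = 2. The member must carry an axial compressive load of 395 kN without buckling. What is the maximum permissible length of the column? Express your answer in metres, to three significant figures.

I = πd⁴/64 = π×141⁴/64 = 1.940×10^7 mm⁴
I = 1.940×10^-5 m⁴
At the buckling limit P_cr = P = 3.950×10^5 N
From P_cr = π²EI/(K·L)²:  L = (1/K)·√(π²EI/P_cr) = (1/2)·√(π²×1.98×10^11×1.940×10^-5/3.950×10^5)
L = 4.90 m

L_max ≈ 4.90 m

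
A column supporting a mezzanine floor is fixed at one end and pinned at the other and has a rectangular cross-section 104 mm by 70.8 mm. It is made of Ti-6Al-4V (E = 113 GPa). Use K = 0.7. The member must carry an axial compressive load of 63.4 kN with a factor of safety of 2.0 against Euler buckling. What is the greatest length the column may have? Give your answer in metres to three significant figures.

Buckling occurs about the weak axis: I_min = h·b³/12 with b = 70.8 mm (the shorter side).
I_min = 104×70.8³/12 = 3.076×10^6 mm⁴
I = 3.076×10^-6 m⁴
Required critical load P_cr = n·P = 2.0 × 63.4 = 126.8 kN = 1.268×10^5 N
From P_cr = π²EI/(K·L)²:  L = (1/K)·√(π²EI/P_cr) = (1/0.7)·√(π²×1.13×10^11×3.076×10^-6/1.268×10^5)
L = 7.43 m

L_max ≈ 7.43 m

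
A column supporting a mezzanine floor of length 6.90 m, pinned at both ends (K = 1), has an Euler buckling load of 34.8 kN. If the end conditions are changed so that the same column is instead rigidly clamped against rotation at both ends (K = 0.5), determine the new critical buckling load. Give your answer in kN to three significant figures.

P_cr ≈ 139 kN

P_cr ∝ 1/K², so P_cr,new = P_cr,old × (K_old/K_new)² = 34.8 × (1/0.5)²
= 34.8 × 4.000 = 139 kN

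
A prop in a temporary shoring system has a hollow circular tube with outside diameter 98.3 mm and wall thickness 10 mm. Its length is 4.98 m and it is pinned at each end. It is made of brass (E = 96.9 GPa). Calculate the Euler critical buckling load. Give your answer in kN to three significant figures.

Inner diameter d_i = 98.3 − 2×10 = 78.30 mm
I = π(d_o⁴ − d_i⁴)/64 = π(98.3⁴ − 78.30⁴)/64 = 2.738×10^6 mm⁴
I = 2.738×10^6 mm⁴ = 2.738×10^-6 m⁴
Effective length L_e = K·L = 1 × 4.98 = 4.980 m
P_cr = π²EI / L_e² = π² × 96.9×10⁹ × 2.738×10^-6 / 4.980² = 1.056×10^5 N

P_cr ≈ 106 kN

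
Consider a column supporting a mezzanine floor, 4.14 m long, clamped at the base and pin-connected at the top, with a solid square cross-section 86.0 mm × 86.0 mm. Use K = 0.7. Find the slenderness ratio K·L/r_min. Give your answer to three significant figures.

λ ≈ 117

For a square r = a/√12 = 86.0/√12 = 24.83 mm
L_e = K·L = 0.7 × 4.14 m = 2.898 m = 2898.0 mm
λ = L_e / r_min = 2898.0 / 24.83 = 117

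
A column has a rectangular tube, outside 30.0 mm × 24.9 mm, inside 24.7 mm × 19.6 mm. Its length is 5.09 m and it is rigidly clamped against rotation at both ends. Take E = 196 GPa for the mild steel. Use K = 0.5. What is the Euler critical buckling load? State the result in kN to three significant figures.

Weak-axis I_min = (h_o·b_o³ − h_i·b_i³)/12 with b_o = 24.9, b_i = 19.60 mm (shorter outer/inner sides).
I_min = (30.0×24.9³ − 24.70×19.60³)/12 = 2.310×10^4 mm⁴
I = 2.310×10^4 mm⁴ = 2.310×10^-8 m⁴
Effective length L_e = K·L = 0.5 × 5.09 = 2.545 m
P_cr = π²EI / L_e² = π² × 196×10⁹ × 2.310×10^-8 / 2.545² = 6.898×10^3 N

P_cr ≈ 6.90 kN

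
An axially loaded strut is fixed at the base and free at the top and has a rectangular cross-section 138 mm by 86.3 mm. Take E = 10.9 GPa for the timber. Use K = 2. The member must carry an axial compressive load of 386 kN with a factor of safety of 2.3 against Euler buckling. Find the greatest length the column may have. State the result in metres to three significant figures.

Buckling occurs about the weak axis: I_min = h·b³/12 with b = 86.3 mm (the shorter side).
I_min = 138×86.3³/12 = 7.391×10^6 mm⁴
I = 7.391×10^-6 m⁴
Required critical load P_cr = n·P = 2.3 × 386 = 887.8 kN = 8.878×10^5 N
From P_cr = π²EI/(K·L)²:  L = (1/K)·√(π²EI/P_cr) = (1/2)·√(π²×1.09×10^10×7.391×10^-6/8.878×10^5)
L = 0.473 m

L_max ≈ 0.473 m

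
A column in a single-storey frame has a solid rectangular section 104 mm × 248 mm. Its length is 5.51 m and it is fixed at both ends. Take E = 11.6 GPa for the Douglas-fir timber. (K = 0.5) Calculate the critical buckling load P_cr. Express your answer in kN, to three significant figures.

Buckling occurs about the weak axis: I_min = h·b³/12 with b = 104 mm (the shorter side).
I_min = 248×104³/12 = 2.325×10^7 mm⁴
I = 2.325×10^7 mm⁴ = 2.325×10^-5 m⁴
Effective length L_e = K·L = 0.5 × 5.51 = 2.755 m
P_cr = π²EI / L_e² = π² × 11.6×10⁹ × 2.325×10^-5 / 2.755² = 3.507×10^5 N

P_cr ≈ 351 kN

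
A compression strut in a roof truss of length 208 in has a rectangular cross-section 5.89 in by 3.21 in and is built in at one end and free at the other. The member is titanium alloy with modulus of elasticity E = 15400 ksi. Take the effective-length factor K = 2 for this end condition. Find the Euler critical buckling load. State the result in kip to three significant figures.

Buckling occurs about the weak axis: I_min = h·b³/12 with b = 3.21 in (the shorter side).
I_min = 5.89×3.21³/12 = 16.23 in⁴
Effective length L_e = K·L = 2 × 208 = 416.0 in
P_cr = π²EI / L_e² = π² × 15400×10³ × 16.23 / 416.0² = 1.426×10^4 lb

P_cr ≈ 14.3 kip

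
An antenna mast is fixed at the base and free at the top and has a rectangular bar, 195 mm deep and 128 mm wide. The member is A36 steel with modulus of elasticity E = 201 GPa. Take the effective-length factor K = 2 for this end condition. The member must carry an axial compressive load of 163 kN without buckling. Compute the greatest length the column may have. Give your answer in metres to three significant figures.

L_max ≈ 10.2 m

Buckling occurs about the weak axis: I_min = h·b³/12 with b = 128 mm (the shorter side).
I_min = 195×128³/12 = 3.408×10^7 mm⁴
I = 3.408×10^-5 m⁴
At the buckling limit P_cr = P = 1.630×10^5 N
From P_cr = π²EI/(K·L)²:  L = (1/K)·√(π²EI/P_cr) = (1/2)·√(π²×2.01×10^11×3.408×10^-5/1.630×10^5)
L = 10.2 m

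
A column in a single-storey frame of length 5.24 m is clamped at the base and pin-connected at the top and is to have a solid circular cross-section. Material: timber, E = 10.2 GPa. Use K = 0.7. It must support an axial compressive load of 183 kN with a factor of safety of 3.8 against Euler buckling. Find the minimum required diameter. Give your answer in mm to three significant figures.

Required P_cr = n·P = 3.8 × 183 = 695.4 kN
L_e = K·L = 0.7 × 5.24 = 3.668 m
Required I = P_cr·L_e²/(π²E) = 6.954×10^5 × 3.668² / (π² × 1.02×10^10) = 9.294×10^-5 m⁴
I_req = 9.294×10^7 mm⁴
Solid circle: I = πd⁴/64  ⇒  d = (64I/π)^(1/4) = (64×9.294×10^7/π)^(1/4) = 209 mm

d ≈ 209 mm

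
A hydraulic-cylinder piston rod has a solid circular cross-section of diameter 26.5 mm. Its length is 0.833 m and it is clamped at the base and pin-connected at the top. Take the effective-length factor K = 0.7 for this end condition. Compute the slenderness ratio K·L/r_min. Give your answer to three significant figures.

For a solid circle r = d/4 = 26.5/4 = 6.625 mm
L_e = K·L = 0.7 × 0.833 m = 0.5831 m = 583.10 mm
λ = L_e / r_min = 583.10 / 6.625 = 88.0

λ ≈ 88.0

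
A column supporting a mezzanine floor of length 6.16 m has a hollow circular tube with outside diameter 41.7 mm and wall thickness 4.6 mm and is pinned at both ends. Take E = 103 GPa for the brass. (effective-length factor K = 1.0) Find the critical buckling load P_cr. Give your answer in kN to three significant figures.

Inner diameter d_i = 41.7 − 2×4.6 = 32.50 mm
I = π(d_o⁴ − d_i⁴)/64 = π(41.7⁴ − 32.50⁴)/64 = 9.366×10^4 mm⁴
I = 9.366×10^4 mm⁴ = 9.366×10^-8 m⁴
Effective length L_e = K·L = 1 × 6.16 = 6.160 m
P_cr = π²EI / L_e² = π² × 103×10⁹ × 9.366×10^-8 / 6.160² = 2.509×10^3 N

P_cr ≈ 2.51 kN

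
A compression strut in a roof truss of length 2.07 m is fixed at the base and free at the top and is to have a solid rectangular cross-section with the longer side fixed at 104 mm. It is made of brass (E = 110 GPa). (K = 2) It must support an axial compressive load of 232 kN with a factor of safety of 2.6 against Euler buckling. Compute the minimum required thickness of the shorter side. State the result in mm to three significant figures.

Required P_cr = n·P = 2.6 × 232 = 603.2 kN
L_e = K·L = 2 × 2.07 = 4.140 m
Required I = P_cr·L_e²/(π²E) = 6.032×10^5 × 4.140² / (π² × 1.10×10^11) = 9.523×10^-6 m⁴
I_req = 9.523×10^6 mm⁴
Rectangle, weak axis: I_min = h·b³/12 with h = 104 mm fixed  ⇒  b = (12I/h)^(1/3) = 103 mm

b ≈ 103 mm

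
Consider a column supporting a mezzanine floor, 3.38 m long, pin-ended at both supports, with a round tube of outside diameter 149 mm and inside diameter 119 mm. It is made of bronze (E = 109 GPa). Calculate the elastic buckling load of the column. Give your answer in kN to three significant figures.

d_o = 149 mm, d_i = 119 mm
I = π(d_o⁴ − d_i⁴)/64 = π(149⁴ − 119.0⁴)/64 = 1.435×10^7 mm⁴
I = 1.435×10^7 mm⁴ = 1.435×10^-5 m⁴
Effective length L_e = K·L = 1 × 3.38 = 3.380 m
P_cr = π²EI / L_e² = π² × 109×10⁹ × 1.435×10^-5 / 3.380² = 1.351×10^6 N

P_cr ≈ 1350 kN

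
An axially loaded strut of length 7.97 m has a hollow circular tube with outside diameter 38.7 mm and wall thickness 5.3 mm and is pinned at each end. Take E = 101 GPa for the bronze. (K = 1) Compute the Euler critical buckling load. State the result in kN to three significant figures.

Inner diameter d_i = 38.7 − 2×5.3 = 28.10 mm
I = π(d_o⁴ − d_i⁴)/64 = π(38.7⁴ − 28.10⁴)/64 = 7.950×10^4 mm⁴
I = 7.950×10^4 mm⁴ = 7.950×10^-8 m⁴
Effective length L_e = K·L = 1 × 7.97 = 7.970 m
P_cr = π²EI / L_e² = π² × 101×10⁹ × 7.950×10^-8 / 7.970² = 1.248×10^3 N

P_cr ≈ 1.25 kN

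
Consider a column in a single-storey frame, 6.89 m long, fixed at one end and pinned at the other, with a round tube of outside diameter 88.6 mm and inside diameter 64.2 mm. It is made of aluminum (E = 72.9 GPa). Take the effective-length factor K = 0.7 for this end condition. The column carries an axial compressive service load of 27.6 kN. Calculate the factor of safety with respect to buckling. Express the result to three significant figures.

n ≈ 2.46

d_o = 88.6 mm, d_i = 64.2 mm
I = π(d_o⁴ − d_i⁴)/64 = π(88.6⁴ − 64.20⁴)/64 = 2.191×10^6 mm⁴
I = 2.191×10^6 mm⁴ = 2.191×10^-6 m⁴
Effective length L_e = K·L = 0.7 × 6.89 = 4.823 m
P_cr = π²EI / L_e² = π² × 72.9×10⁹ × 2.191×10^-6 / 4.823² = 6.777×10^4 N
Factor of safety n = P_cr / P = 67.769 / 27.6 = 2.46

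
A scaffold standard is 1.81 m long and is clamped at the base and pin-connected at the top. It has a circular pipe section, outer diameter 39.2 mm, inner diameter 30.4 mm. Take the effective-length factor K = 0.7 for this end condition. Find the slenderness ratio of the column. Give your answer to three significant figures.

λ ≈ 102

d_o = 39.2 mm, d_i = 30.4 mm
I = π(d_o⁴ − d_i⁴)/64 = π(39.2⁴ − 30.40⁴)/64 = 7.398×10^4 mm⁴
A = 481.0 mm²;  r_min = √(I/A) = √(7.398×10^4/481.0) = 12.40 mm
L_e = K·L = 0.7 × 1.81 m = 1.267 m = 1267.0 mm
λ = L_e / r_min = 1267.0 / 12.40 = 102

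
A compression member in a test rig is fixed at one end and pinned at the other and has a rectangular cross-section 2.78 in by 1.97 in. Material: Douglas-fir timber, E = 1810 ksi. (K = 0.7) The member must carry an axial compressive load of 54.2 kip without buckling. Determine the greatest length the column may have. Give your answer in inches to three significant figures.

Buckling occurs about the weak axis: I_min = h·b³/12 with b = 1.97 in (the shorter side).
I_min = 2.78×1.97³/12 = 1.771 in⁴
At the buckling limit P_cr = P = 5.420×10^4 lb
From P_cr = π²EI/(K·L)²:  L = (1/K)·√(π²EI/P_cr) = (1/0.7)·√(π²×1.81×10^6×1.771/5.420×10^4)
L = 34.5 in

L_max ≈ 34.5 in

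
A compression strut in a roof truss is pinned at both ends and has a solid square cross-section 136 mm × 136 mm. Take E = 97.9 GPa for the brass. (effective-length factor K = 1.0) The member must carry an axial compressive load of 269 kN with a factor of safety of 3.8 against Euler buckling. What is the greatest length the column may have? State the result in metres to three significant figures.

I = a⁴/12 = 136⁴/12 = 2.851×10^7 mm⁴
I = 2.851×10^-5 m⁴
Required critical load P_cr = n·P = 3.8 × 269 = 1022 kN = 1.022×10^6 N
From P_cr = π²EI/(K·L)²:  L = (1/K)·√(π²EI/P_cr) = (1/1)·√(π²×9.79×10^10×2.851×10^-5/1.022×10^6)
L = 5.19 m

L_max ≈ 5.19 m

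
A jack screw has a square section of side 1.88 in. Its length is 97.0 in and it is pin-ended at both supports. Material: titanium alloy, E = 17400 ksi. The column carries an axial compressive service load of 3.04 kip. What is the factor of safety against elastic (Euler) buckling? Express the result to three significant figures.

I = a⁴/12 = 1.88⁴/12 = 1.041 in⁴
Effective length L_e = K·L = 1 × 97.0 = 97.00 in
P_cr = π²EI / L_e² = π² × 17400×10³ × 1.041 / 97.00² = 1.900×10^4 lb
Factor of safety n = P_cr / P = 19.000 / 3.04 = 6.25

n ≈ 6.25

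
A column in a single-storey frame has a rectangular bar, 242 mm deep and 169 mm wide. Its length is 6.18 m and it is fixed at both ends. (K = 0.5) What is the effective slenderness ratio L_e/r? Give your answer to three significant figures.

λ ≈ 63.3

Buckling occurs about the weak axis: I_min = h·b³/12 with b = 169 mm (the shorter side).
I_min = 242×169³/12 = 9.734×10^7 mm⁴
A = 4.090×10^4 mm²;  r_min = √(I/A) = √(9.734×10^7/4.090×10^4) = 48.79 mm
L_e = K·L = 0.5 × 6.18 m = 3.090 m = 3090.0 mm
λ = L_e / r_min = 3090.0 / 48.79 = 63.3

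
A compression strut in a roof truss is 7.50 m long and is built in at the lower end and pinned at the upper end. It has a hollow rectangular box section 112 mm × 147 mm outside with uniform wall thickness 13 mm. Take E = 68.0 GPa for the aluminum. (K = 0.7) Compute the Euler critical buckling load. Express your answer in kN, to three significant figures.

P_cr ≈ 263 kN

Inner dimensions: h_i = 147 − 2×13 = 121.0 mm, b_i = 112 − 2×13 = 86.00 mm
Weak-axis I_min = (h_o·b_o³ − h_i·b_i³)/12 with b_o = 112, b_i = 86.00 mm (shorter outer/inner sides).
I_min = (147×112³ − 121.0×86.00³)/12 = 1.080×10^7 mm⁴
I = 1.080×10^7 mm⁴ = 1.080×10^-5 m⁴
Effective length L_e = K·L = 0.7 × 7.50 = 5.250 m
P_cr = π²EI / L_e² = π² × 68.0×10⁹ × 1.080×10^-5 / 5.250² = 2.629×10^5 N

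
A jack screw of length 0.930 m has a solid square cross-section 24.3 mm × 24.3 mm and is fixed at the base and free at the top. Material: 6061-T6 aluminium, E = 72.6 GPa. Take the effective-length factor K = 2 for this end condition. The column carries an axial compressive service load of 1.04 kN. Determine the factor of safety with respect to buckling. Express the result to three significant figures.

n ≈ 5.79

I = a⁴/12 = 24.3⁴/12 = 2.906×10^4 mm⁴
I = 2.906×10^4 mm⁴ = 2.906×10^-8 m⁴
Effective length L_e = K·L = 2 × 0.930 = 1.860 m
P_cr = π²EI / L_e² = π² × 72.6×10⁹ × 2.906×10^-8 / 1.860² = 6.018×10^3 N
Factor of safety n = P_cr / P = 6.0180 / 1.04 = 5.79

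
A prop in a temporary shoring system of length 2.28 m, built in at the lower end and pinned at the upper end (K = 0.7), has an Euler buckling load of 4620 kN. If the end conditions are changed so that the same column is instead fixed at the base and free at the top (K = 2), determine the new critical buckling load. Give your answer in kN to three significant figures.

P_cr ∝ 1/K², so P_cr,new = P_cr,old × (K_old/K_new)² = 4620 × (0.7/2)²
= 4620 × 0.1225 = 566 kN

P_cr ≈ 566 kN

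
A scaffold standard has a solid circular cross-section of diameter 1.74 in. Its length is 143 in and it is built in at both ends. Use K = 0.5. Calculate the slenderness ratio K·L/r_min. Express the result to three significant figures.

I = πd⁴/64 = π×1.74⁴/64 = 0.4500 in⁴
A = 2.378 in²;  r_min = √(I/A) = √(0.4500/2.378) = 0.4350 in
L_e = K·L = 0.5 × 143 = 71.50 in
λ = L_e / r_min = 71.500 / 0.4350 = 164

λ ≈ 164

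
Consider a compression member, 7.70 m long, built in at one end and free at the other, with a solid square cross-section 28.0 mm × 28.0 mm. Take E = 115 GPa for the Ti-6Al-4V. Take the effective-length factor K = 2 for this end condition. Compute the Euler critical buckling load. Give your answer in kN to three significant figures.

I = a⁴/12 = 28.0⁴/12 = 5.122×10^4 mm⁴
I = 5.122×10^4 mm⁴ = 5.122×10^-8 m⁴
Effective length L_e = K·L = 2 × 7.70 = 15.40 m
P_cr = π²EI / L_e² = π² × 115×10⁹ × 5.122×10^-8 / 15.40² = 245.1 N

P_cr ≈ 0.245 kN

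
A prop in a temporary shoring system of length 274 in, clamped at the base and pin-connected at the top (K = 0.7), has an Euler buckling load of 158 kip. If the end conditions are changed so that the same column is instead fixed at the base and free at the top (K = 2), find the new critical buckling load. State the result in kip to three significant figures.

P_cr ∝ 1/K², so P_cr,new = P_cr,old × (K_old/K_new)² = 158 × (0.7/2)²
= 158 × 0.1225 = 19.4 kip

P_cr ≈ 19.4 kip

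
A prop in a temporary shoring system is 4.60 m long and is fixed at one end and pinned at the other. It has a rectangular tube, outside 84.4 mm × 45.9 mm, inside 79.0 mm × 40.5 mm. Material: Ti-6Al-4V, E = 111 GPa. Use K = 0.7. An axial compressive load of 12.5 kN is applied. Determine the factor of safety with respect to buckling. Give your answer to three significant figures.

n ≈ 2.05

Weak-axis I_min = (h_o·b_o³ − h_i·b_i³)/12 with b_o = 45.9, b_i = 40.50 mm (shorter outer/inner sides).
I_min = (84.4×45.9³ − 79.00×40.50³)/12 = 2.428×10^5 mm⁴
I = 2.428×10^5 mm⁴ = 2.428×10^-7 m⁴
Effective length L_e = K·L = 0.7 × 4.60 = 3.220 m
P_cr = π²EI / L_e² = π² × 111×10⁹ × 2.428×10^-7 / 3.220² = 2.566×10^4 N
Factor of safety n = P_cr / P = 25.655 / 12.5 = 2.05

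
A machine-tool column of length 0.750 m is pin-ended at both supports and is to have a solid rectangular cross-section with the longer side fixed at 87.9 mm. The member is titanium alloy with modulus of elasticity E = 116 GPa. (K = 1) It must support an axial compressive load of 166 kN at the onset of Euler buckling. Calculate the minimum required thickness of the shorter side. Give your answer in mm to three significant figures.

L_e = K·L = 1 × 0.750 = 0.7500 m
Required I = P_cr·L_e²/(π²E) = 1.660×10^5 × 0.7500² / (π² × 1.16×10^11) = 8.156×10^-8 m⁴
I_req = 8.156×10^4 mm⁴
Rectangle, weak axis: I_min = h·b³/12 with h = 87.9 mm fixed  ⇒  b = (12I/h)^(1/3) = 22.3 mm

b ≈ 22.3 mm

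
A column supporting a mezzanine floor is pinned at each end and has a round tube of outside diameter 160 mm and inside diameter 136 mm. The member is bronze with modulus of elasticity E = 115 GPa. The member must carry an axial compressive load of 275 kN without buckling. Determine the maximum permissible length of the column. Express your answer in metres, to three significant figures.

d_o = 160 mm, d_i = 136 mm
I = π(d_o⁴ − d_i⁴)/64 = π(160⁴ − 136.0⁴)/64 = 1.538×10^7 mm⁴
I = 1.538×10^-5 m⁴
At the buckling limit P_cr = P = 2.750×10^5 N
From P_cr = π²EI/(K·L)²:  L = (1/K)·√(π²EI/P_cr) = (1/1)·√(π²×1.15×10^11×1.538×10^-5/2.750×10^5)
L = 7.97 m

L_max ≈ 7.97 m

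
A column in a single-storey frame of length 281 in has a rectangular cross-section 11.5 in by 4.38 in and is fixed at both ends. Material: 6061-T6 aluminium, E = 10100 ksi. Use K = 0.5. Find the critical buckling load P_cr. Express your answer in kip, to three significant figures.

P_cr ≈ 407 kip

Buckling occurs about the weak axis: I_min = h·b³/12 with b = 4.38 in (the shorter side).
I_min = 11.5×4.38³/12 = 80.53 in⁴
Effective length L_e = K·L = 0.5 × 281 = 140.5 in
P_cr = π²EI / L_e² = π² × 10100×10³ × 80.53 / 140.5² = 4.066×10^5 lb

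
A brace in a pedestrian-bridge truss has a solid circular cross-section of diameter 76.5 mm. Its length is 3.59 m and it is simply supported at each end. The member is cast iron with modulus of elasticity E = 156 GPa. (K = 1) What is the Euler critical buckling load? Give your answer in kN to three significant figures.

P_cr ≈ 201 kN

I = πd⁴/64 = π×76.5⁴/64 = 1.681×10^6 mm⁴
I = 1.681×10^6 mm⁴ = 1.681×10^-6 m⁴
Effective length L_e = K·L = 1 × 3.59 = 3.590 m
P_cr = π²EI / L_e² = π² × 156×10⁹ × 1.681×10^-6 / 3.590² = 2.008×10^5 N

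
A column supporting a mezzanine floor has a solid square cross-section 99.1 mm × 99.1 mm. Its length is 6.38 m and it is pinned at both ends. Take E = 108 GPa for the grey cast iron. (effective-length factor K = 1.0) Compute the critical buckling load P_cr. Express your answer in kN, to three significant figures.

I = a⁴/12 = 99.1⁴/12 = 8.037×10^6 mm⁴
I = 8.037×10^6 mm⁴ = 8.037×10^-6 m⁴
Effective length L_e = K·L = 1 × 6.38 = 6.380 m
P_cr = π²EI / L_e² = π² × 108×10⁹ × 8.037×10^-6 / 6.380² = 2.105×10^5 N

P_cr ≈ 210 kN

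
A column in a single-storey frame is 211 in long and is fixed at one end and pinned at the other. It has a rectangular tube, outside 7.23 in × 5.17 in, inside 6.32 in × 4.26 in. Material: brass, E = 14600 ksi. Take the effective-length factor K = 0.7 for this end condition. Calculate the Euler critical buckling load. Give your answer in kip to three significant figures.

P_cr ≈ 281 kip

Weak-axis I_min = (h_o·b_o³ − h_i·b_i³)/12 with b_o = 5.17, b_i = 4.260 in (shorter outer/inner sides).
I_min = (7.23×5.17³ − 6.320×4.260³)/12 = 42.54 in⁴
Effective length L_e = K·L = 0.7 × 211 = 147.7 in
P_cr = π²EI / L_e² = π² × 14600×10³ × 42.54 / 147.7² = 2.810×10^5 lb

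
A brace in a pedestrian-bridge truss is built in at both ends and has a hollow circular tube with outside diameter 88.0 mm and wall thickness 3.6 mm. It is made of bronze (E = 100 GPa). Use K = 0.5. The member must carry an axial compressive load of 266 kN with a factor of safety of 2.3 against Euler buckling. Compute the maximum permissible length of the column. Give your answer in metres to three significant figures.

Inner diameter d_i = 88.0 − 2×3.6 = 80.80 mm
I = π(d_o⁴ − d_i⁴)/64 = π(88.0⁴ − 80.80⁴)/64 = 8.515×10^5 mm⁴
I = 8.515×10^-7 m⁴
Required critical load P_cr = n·P = 2.3 × 266 = 611.8 kN = 6.118×10^5 N
From P_cr = π²EI/(K·L)²:  L = (1/K)·√(π²EI/P_cr) = (1/0.5)·√(π²×1.00×10^11×8.515×10^-7/6.118×10^5)
L = 2.34 m

L_max ≈ 2.34 m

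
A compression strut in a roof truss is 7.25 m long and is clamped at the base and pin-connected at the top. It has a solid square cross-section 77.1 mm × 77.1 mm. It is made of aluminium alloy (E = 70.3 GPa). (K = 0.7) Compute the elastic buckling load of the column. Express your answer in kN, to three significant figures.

P_cr ≈ 79.3 kN

I = a⁴/12 = 77.1⁴/12 = 2.945×10^6 mm⁴
I = 2.945×10^6 mm⁴ = 2.945×10^-6 m⁴
Effective length L_e = K·L = 0.7 × 7.25 = 5.075 m
P_cr = π²EI / L_e² = π² × 70.3×10⁹ × 2.945×10^-6 / 5.075² = 7.933×10^4 N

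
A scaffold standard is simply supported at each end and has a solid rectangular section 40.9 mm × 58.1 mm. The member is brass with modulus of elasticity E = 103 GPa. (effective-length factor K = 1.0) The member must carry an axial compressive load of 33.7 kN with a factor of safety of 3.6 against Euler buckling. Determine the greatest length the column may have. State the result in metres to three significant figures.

L_max ≈ 1.67 m

Buckling occurs about the weak axis: I_min = h·b³/12 with b = 40.9 mm (the shorter side).
I_min = 58.1×40.9³/12 = 3.313×10^5 mm⁴
I = 3.313×10^-7 m⁴
Required critical load P_cr = n·P = 3.6 × 33.7 = 121.3 kN = 1.213×10^5 N
From P_cr = π²EI/(K·L)²:  L = (1/K)·√(π²EI/P_cr) = (1/1)·√(π²×1.03×10^11×3.313×10^-7/1.213×10^5)
L = 1.67 m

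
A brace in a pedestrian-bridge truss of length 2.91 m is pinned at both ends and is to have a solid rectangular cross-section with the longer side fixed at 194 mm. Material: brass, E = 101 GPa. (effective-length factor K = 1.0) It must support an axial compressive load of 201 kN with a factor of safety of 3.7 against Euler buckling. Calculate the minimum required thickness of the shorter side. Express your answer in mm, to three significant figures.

b ≈ 73.1 mm

Required P_cr = n·P = 3.7 × 201 = 743.7 kN
L_e = K·L = 1 × 2.91 = 2.910 m
Required I = P_cr·L_e²/(π²E) = 7.437×10^5 × 2.910² / (π² × 1.01×10^11) = 6.318×10^-6 m⁴
I_req = 6.318×10^6 mm⁴
Rectangle, weak axis: I_min = h·b³/12 with h = 194 mm fixed  ⇒  b = (12I/h)^(1/3) = 73.1 mm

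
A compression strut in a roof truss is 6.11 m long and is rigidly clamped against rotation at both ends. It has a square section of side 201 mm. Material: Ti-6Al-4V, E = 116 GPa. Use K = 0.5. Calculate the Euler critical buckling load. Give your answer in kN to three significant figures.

I = a⁴/12 = 201⁴/12 = 1.360×10^8 mm⁴
I = 1.360×10^8 mm⁴ = 1.360×10^-4 m⁴
Effective length L_e = K·L = 0.5 × 6.11 = 3.055 m
P_cr = π²EI / L_e² = π² × 116×10⁹ × 1.360×10^-4 / 3.055² = 1.669×10^7 N

P_cr ≈ 16700 kN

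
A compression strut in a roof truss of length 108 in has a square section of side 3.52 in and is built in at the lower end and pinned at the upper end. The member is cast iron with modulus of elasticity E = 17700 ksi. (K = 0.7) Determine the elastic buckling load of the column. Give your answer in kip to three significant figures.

P_cr ≈ 391 kip

I = a⁴/12 = 3.52⁴/12 = 12.79 in⁴
Effective length L_e = K·L = 0.7 × 108 = 75.60 in
P_cr = π²EI / L_e² = π² × 17700×10³ × 12.79 / 75.60² = 3.910×10^5 lb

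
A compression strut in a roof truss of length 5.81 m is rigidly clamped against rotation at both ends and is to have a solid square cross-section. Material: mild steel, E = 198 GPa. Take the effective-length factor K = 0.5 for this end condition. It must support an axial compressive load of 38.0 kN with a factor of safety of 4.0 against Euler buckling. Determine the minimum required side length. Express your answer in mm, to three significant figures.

a ≈ 53.0 mm

Required P_cr = n·P = 4.0 × 38.0 = 152.0 kN
L_e = K·L = 0.5 × 5.81 = 2.905 m
Required I = P_cr·L_e²/(π²E) = 1.520×10^5 × 2.905² / (π² × 1.98×10^11) = 6.564×10^-7 m⁴
I_req = 6.564×10^5 mm⁴
Solid square: I = a⁴/12  ⇒  a = (12I)^(1/4) = (12×6.564×10^5)^(1/4) = 53.0 mm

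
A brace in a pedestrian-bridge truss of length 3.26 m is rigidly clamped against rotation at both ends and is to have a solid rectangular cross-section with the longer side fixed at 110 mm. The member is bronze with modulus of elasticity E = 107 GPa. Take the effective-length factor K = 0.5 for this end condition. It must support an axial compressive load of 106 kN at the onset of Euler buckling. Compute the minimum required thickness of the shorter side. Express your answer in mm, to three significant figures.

L_e = K·L = 0.5 × 3.26 = 1.630 m
Required I = P_cr·L_e²/(π²E) = 1.060×10^5 × 1.630² / (π² × 1.07×10^11) = 2.667×10^-7 m⁴
I_req = 2.667×10^5 mm⁴
Rectangle, weak axis: I_min = h·b³/12 with h = 110 mm fixed  ⇒  b = (12I/h)^(1/3) = 30.8 mm

b ≈ 30.8 mm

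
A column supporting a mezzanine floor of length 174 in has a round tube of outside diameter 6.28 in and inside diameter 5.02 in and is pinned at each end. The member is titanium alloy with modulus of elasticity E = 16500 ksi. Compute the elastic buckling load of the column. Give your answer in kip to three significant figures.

P_cr ≈ 243 kip

d_o = 6.28 in, d_i = 5.02 in
I = π(d_o⁴ − d_i⁴)/64 = π(6.28⁴ − 5.020⁴)/64 = 45.18 in⁴
Effective length L_e = K·L = 1 × 174 = 174.0 in
P_cr = π²EI / L_e² = π² × 16500×10³ × 45.18 / 174.0² = 2.430×10^5 lb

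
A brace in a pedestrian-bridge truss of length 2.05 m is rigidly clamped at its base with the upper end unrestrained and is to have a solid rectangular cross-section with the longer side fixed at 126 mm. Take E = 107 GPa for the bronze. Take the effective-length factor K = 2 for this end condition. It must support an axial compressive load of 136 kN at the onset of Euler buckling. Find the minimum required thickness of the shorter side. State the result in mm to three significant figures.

b ≈ 59.1 mm

L_e = K·L = 2 × 2.05 = 4.100 m
Required I = P_cr·L_e²/(π²E) = 1.360×10^5 × 4.100² / (π² × 1.07×10^11) = 2.165×10^-6 m⁴
I_req = 2.165×10^6 mm⁴
Rectangle, weak axis: I_min = h·b³/12 with h = 126 mm fixed  ⇒  b = (12I/h)^(1/3) = 59.1 mm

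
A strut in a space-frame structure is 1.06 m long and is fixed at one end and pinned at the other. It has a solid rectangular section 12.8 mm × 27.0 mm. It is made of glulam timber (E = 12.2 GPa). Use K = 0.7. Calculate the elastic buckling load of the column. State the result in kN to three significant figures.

Buckling occurs about the weak axis: I_min = h·b³/12 with b = 12.8 mm (the shorter side).
I_min = 27.0×12.8³/12 = 4.719×10^3 mm⁴
I = 4.719×10^3 mm⁴ = 4.719×10^-9 m⁴
Effective length L_e = K·L = 0.7 × 1.06 = 0.7420 m
P_cr = π²EI / L_e² = π² × 12.2×10⁹ × 4.719×10^-9 / 0.7420² = 1.032×10^3 N

P_cr ≈ 1.03 kN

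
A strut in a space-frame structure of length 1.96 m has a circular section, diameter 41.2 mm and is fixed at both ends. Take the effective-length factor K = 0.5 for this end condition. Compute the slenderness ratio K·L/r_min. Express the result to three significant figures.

For a solid circle r = d/4 = 41.2/4 = 10.30 mm
L_e = K·L = 0.5 × 1.96 m = 0.9800 m = 980.00 mm
λ = L_e / r_min = 980.00 / 10.30 = 95.1

λ ≈ 95.1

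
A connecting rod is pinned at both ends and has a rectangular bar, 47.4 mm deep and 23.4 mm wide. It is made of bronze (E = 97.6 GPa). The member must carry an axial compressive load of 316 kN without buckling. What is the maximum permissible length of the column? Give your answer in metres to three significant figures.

L_max ≈ 0.393 m

Buckling occurs about the weak axis: I_min = h·b³/12 with b = 23.4 mm (the shorter side).
I_min = 47.4×23.4³/12 = 5.061×10^4 mm⁴
I = 5.061×10^-8 m⁴
At the buckling limit P_cr = P = 3.160×10^5 N
From P_cr = π²EI/(K·L)²:  L = (1/K)·√(π²EI/P_cr) = (1/1)·√(π²×9.76×10^10×5.061×10^-8/3.160×10^5)
L = 0.393 m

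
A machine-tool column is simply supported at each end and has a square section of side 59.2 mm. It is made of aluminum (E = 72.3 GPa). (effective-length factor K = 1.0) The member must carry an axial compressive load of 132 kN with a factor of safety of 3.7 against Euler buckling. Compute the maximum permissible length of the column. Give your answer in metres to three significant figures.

I = a⁴/12 = 59.2⁴/12 = 1.024×10^6 mm⁴
I = 1.024×10^-6 m⁴
Required critical load P_cr = n·P = 3.7 × 132 = 488.4 kN = 4.884×10^5 N
From P_cr = π²EI/(K·L)²:  L = (1/K)·√(π²EI/P_cr) = (1/1)·√(π²×7.23×10^10×1.024×10^-6/4.884×10^5)
L = 1.22 m

L_max ≈ 1.22 m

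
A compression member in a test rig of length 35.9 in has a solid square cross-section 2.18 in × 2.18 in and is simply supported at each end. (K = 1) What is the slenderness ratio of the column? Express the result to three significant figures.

λ ≈ 57.0

I = a⁴/12 = 2.18⁴/12 = 1.882 in⁴
A = 4.752 in²;  r_min = √(I/A) = √(1.882/4.752) = 0.6293 in
L_e = K·L = 1 × 35.9 = 35.90 in
λ = L_e / r_min = 35.900 / 0.6293 = 57.0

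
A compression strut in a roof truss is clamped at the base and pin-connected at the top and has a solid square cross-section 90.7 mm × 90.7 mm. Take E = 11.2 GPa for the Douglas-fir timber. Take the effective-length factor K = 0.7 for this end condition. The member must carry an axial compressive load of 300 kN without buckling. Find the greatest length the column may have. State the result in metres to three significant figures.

L_max ≈ 2.06 m

I = a⁴/12 = 90.7⁴/12 = 5.640×10^6 mm⁴
I = 5.640×10^-6 m⁴
At the buckling limit P_cr = P = 3.000×10^5 N
From P_cr = π²EI/(K·L)²:  L = (1/K)·√(π²EI/P_cr) = (1/0.7)·√(π²×1.12×10^10×5.640×10^-6/3.000×10^5)
L = 2.06 m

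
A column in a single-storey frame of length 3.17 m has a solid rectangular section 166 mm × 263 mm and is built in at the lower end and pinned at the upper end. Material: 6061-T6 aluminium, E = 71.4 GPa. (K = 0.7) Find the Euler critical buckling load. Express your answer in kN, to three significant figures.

Buckling occurs about the weak axis: I_min = h·b³/12 with b = 166 mm (the shorter side).
I_min = 263×166³/12 = 1.003×10^8 mm⁴
I = 1.003×10^8 mm⁴ = 1.003×10^-4 m⁴
Effective length L_e = K·L = 0.7 × 3.17 = 2.219 m
P_cr = π²EI / L_e² = π² × 71.4×10⁹ × 1.003×10^-4 / 2.219² = 1.435×10^7 N

P_cr ≈ 14300 kN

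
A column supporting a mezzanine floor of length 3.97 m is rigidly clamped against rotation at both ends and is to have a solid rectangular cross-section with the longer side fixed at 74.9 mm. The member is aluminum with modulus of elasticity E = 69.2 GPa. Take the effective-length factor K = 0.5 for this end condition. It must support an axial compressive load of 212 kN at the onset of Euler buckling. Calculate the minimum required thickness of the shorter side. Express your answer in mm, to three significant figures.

b ≈ 58.1 mm

L_e = K·L = 0.5 × 3.97 = 1.985 m
Required I = P_cr·L_e²/(π²E) = 2.120×10^5 × 1.985² / (π² × 6.92×10^10) = 1.223×10^-6 m⁴
I_req = 1.223×10^6 mm⁴
Rectangle, weak axis: I_min = h·b³/12 with h = 74.9 mm fixed  ⇒  b = (12I/h)^(1/3) = 58.1 mm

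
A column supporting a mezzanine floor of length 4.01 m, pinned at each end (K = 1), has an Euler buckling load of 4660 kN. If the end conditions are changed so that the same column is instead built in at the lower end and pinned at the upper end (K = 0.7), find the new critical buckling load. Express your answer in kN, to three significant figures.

P_cr ≈ 9510 kN

P_cr ∝ 1/K², so P_cr,new = P_cr,old × (K_old/K_new)² = 4660 × (1/0.7)²
= 4660 × 2.041 = 9510 kN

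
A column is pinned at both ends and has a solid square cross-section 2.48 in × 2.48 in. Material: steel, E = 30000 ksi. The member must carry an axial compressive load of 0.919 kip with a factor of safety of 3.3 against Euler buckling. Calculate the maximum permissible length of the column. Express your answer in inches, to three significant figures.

I = a⁴/12 = 2.48⁴/12 = 3.152 in⁴
Required critical load P_cr = n·P = 3.3 × 0.919 = 3.033 kip = 3.033×10^3 lb
From P_cr = π²EI/(K·L)²:  L = (1/K)·√(π²EI/P_cr) = (1/1)·√(π²×3.00×10^7×3.152/3.033×10^3)
L = 555 in

L_max ≈ 555 in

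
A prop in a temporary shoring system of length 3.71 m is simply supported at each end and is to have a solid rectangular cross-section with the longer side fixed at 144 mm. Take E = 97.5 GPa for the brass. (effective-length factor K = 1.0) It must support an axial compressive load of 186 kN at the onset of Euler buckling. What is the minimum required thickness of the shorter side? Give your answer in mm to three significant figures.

L_e = K·L = 1 × 3.71 = 3.710 m
Required I = P_cr·L_e²/(π²E) = 1.860×10^5 × 3.710² / (π² × 9.75×10^10) = 2.660×10^-6 m⁴
I_req = 2.660×10^6 mm⁴
Rectangle, weak axis: I_min = h·b³/12 with h = 144 mm fixed  ⇒  b = (12I/h)^(1/3) = 60.5 mm

b ≈ 60.5 mm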